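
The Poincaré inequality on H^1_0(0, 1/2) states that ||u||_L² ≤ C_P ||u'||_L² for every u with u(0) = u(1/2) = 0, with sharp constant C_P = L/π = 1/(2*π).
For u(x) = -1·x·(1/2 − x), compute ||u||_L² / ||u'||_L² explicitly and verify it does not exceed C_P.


||u||_L² / ||u'||_L² = sqrt(10)/20 < C_P = 1/(2*π).

u(x) = -1·x·(1/2 − x), so u'(x) = 2*x - 1/2.
u(x) = -1·x·(1/2 − x) vanishes at x = 0 and x = 1/2, so u ∈ H^1_0(0, 1/2). Differentiate via the product rule and integrate the resulting polynomials term by term.
  ∫_0^1/2 u² dx = ∫_0^1/2 (x^4 - x^3 + x^2/4) dx. Term by term:
    ∫_0^1/2 x^4 dx = 1/160;  ∫_0^1/2 -x^3 dx = -1/64;  ∫_0^1/2 x^2/4 dx = 1/96.
  Sum: 1/160 − 1/64 + 1/96 = 1/960.
  ∫_0^1/2 (u')² dx = ∫_0^1/2 (4*x^2 - 2*x + 1/4) dx. Term by term:
    ∫_0^1/2 4*x^2 dx = 1/6;  ∫_0^1/2 -2*x dx = -1/4;  ∫_0^1/2 1/4 dx = 1/8.
  Sum: 1/6 − 1/4 + 1/8 = 1/24.
∫_0^1/2 u² dx = 1/960, so ||u||_L² = sqrt(15)/120.
∫_0^1/2 (u')² dx = 1/24, so ||u'||_L² = sqrt(6)/12.
Ratio ||u||_L² / ||u'||_L² = sqrt(10)/20.
Sharp Poincaré constant on H^1_0(0, 1/2) is C_P = L/π = 1/(2*π), achieved by sin(2*π·x).
A polynomial bump cannot attain the sharp Poincaré constant (only the first sine eigenfunction does), so the ratio is strictly less than C_P, consistent with ||u||_L² ≤ C_P ||u'||_L².


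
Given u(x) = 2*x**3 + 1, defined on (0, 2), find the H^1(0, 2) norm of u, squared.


||u||_{H^1}^2 = 11254/35

The H^1 norm (squared) on an interval (0, L) is
  ||u||_{H^1}^2 = ∫_0^L u(x)^2 dx + ∫_0^L u'(x)^2 dx.
Compute u'(x) = 6*x**2.
Then u(x)^2 = 4*x**6 + 4*x**3 + 1 and u'(x)^2 = 36*x**4.
Integrate each monomial from 0 to 2 using ∫_0^2 c·x^n dx = c·2^(n+1)/(n+1):
  ∫_0^2 u(x)^2 dx = ∫_0^2 (4*x^6 + 4*x^3 + 1) dx. Term by term:
    ∫_0^2 4*x^6 dx = 512/7;  ∫_0^2 4*x^3 dx = 16;  ∫_0^2 1 dx = 2.
  Sum: 512/7 + 16 + 2 = 638/7.
  ∫_0^2 u'(x)^2 dx = ∫_0^2 (36*x^4) dx. Term by term:
    ∫_0^2 36*x^4 dx = 1152/5.
Adding: ||u||_{H^1}^2 = 638/7 + 1152/5 = 11254/35.


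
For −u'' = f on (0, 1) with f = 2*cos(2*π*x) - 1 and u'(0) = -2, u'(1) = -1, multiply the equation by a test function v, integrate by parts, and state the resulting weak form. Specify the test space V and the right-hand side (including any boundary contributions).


V = H^1(0, 1) (v unrestricted at boundary; u is determined up to an additive constant); weak form: ∫_0^1 u'v' dx = ∫_0^1 (2*cos(2*π*x) - 1) v dx − v(1) + 2·v(0) for all v ∈ V.

Multiply both sides by a test function v and integrate from 0 to 1:
  ∫_0^1 −u''(x) v(x) dx = ∫_0^1 f(x) v(x) dx.
Integrate the LHS by parts once:
  ∫_0^1 −u'' v dx = −[u'(x) v(x)]_0^1 + ∫_0^1 u'(x) v'(x) dx.
Thus ∫_0^1 u'(x) v'(x) dx = ∫_0^1 f(x) v(x) dx + [u'(x) v(x)]_0^1.
Choose V so that boundary terms are either known or forced to vanish.
u has inhomogeneous Neumann u'(0) = -2, u'(1) = -1. [u' v]_0^1 = (-1)·v(1) − (-2)·v(0) = − v(1) + 2·v(0). Take V = H^1(0, 1); boundary term becomes part of RHS.
Weak formulation: find u (satisfying any essential BC) such that ∫_0^1 u'(x) v'(x) dx = ∫_0^1 f v dx − v(1) + 2·v(0) for all v ∈ V (Neumann data are natural BCs: they enter the RHS as boundary terms).
Substituting f(x) = 2*cos(2*π*x) - 1, the right-hand side is ∫_0^1 (2*cos(2*π*x) - 1) v dx − v(1) + 2·v(0).
Compatibility check (pure Neumann): taking v ≡ 1 ∈ V gives 0 = ∫_0^1 f dx + (-1) − (-2), i.e. ∫_0^1 f dx must equal u'(0) − u'(1) = -1. Indeed ∫_0^1 (2*cos(2*π*x) - 1) dx = -1, so the data are compatible. The solution is then unique only up to an additive constant (fix it e.g. by requiring ∫_0^1 u dx = 0).


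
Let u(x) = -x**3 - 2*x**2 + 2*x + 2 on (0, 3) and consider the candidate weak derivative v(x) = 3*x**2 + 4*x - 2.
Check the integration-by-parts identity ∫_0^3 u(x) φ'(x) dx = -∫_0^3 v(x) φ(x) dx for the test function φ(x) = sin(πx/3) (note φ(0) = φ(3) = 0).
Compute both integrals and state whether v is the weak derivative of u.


LHS = -324/π^3 + 105/π, RHS = -105/π + 324/π^3. No, v is not the weak derivative of u.

u(x) = -x**3 - 2*x**2 + 2*x + 2, classical derivative u'(x) = -3*x**2 - 4*x + 2.
φ(x) = sin(πx/3), so φ'(x) = π*cos(π*x/3)/3.
Note φ(0) = φ(3) = 0, so the boundary term u·φ vanishes.
LHS = ∫_0^3 u(x) φ'(x) dx = ∫_0^3 (-π*x^3*cos(π*x/3)/3 - 2*π*x^2*cos(π*x/3)/3 + 2*π*x*cos(π*x/3)/3 + 2*π*cos(π*x/3)/3) dx. Term by term:
  ∫_0^3 2*π*cos(π*x/3)/3 dx = 0;  ∫_0^3 -2*π*x^2*cos(π*x/3)/3 dx = 36/π;  ∫_0^3 -π*x^3*cos(π*x/3)/3 dx = -324/π^3 + 81/π;
  ∫_0^3 2*π*x*cos(π*x/3)/3 dx = -12/π.
Sum: 0 + 36/π + -324/π^3 + 81/π − 12/π = -324/π^3 + 105/π.
So LHS = -324/π^3 + 105/π.
∫_0^3 v(x) φ(x) dx = ∫_0^3 (3*x^2*sin(π*x/3) + 4*x*sin(π*x/3) - 2*sin(π*x/3)) dx. Term by term:
  ∫_0^3 -2*sin(π*x/3) dx = -12/π;  ∫_0^3 3*x^2*sin(π*x/3) dx = -324/π^3 + 81/π;  ∫_0^3 4*x*sin(π*x/3) dx = 36/π.
Sum: -12/π + -324/π^3 + 81/π + 36/π = -324/π^3 + 105/π.
So RHS = -∫_0^3 v(x) φ(x) dx = -105/π + 324/π^3.
LHS − RHS = -648/π^3 + 210/π ≠ 0, so the identity fails.
(For a valid weak derivative the identity must hold for EVERY test function, in particular this one. The failure shows v is NOT the weak derivative of u.)
Correct weak derivative would be u'(x) = -3*x**2 - 4*x + 2.


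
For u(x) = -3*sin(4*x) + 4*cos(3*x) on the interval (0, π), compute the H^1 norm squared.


||u||_{H^1(0,π)}^2 = -1920/7 + 313*π/2

u'(x) = -12*sin(3*x) - 12*cos(4*x).
Expand u² and (u')² and integrate term by term on (0, π), using: for integers n ≥ 1, ∫_0^π sin²(nx) dx = ∫_0^π cos²(nx) dx = π/2; for n ≠ n', ∫_0^π sin(nx)sin(n'x) dx = ∫_0^π cos(nx)cos(n'x) dx = 0; and by product-to-sum, ∫_0^π sin(nx)cos(n'x) dx = ½∫_0^π [sin((n+n')x) + sin((n−n')x)] dx, which is 0 when n+n' is even and 2n/(n²−n'²) when n+n' is odd (it need not vanish on (0, π)).
  u² squared terms: (-3)²·∫sin(4x)² dx = 9·π/2 = 9*π/2;  (4)²·∫cos(3x)² dx = 16·π/2 = 8*π.
  u² cross terms: 2·(-3)·(4)·∫sin(4x)·cos(3x) dx = -24·(8/7) = -192/7.
  So ∫_0^π u² dx = 9*π/2 + 8*π − 192/7 = -192/7 + 25*π/2.
  (u')² squared terms: (-12)²·∫cos(4x)² dx = 144·π/2 = 72*π;  (-12)²·∫sin(3x)² dx = 144·π/2 = 72*π.
  (u')² cross terms: 2·(-12)·(-12)·∫cos(4x)·sin(3x) dx = 288·(-6/7) = -1728/7.
  So ∫_0^π (u')² dx = 72*π + 72*π − 1728/7 = -1728/7 + 144*π.
||u||_{H^1}^2 = (-192/7 + 25*π/2) + (-1728/7 + 144*π) = -1920/7 + 313*π/2.


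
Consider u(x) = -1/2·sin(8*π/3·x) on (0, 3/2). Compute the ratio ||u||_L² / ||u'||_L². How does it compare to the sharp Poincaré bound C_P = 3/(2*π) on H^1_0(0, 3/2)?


||u||_L² / ||u'||_L² = 3/(8*π) < C_P = 3/(2*π).

u(x) = -1/2·sin(8*π/3·x), so u'(x) = -4*π*cos(8*π*x/3)/3.
Writing u(x) = A·sin(kπx/L) with A = -1/2 and k = 4, use ∫_0^L sin²(kπx/L) dx = L/2 and ∫_0^L cos²(kπx/L) dx = L/2.
u² = 1/4·sin²(8*π/3·x) and (u')² = 16*π^2/9·cos²(8*π/3·x), and each of sin², cos² integrates to L/2 = 3/4 over (0, 3/2).
∫_0^3/2 u² dx = 3/16, so ||u||_L² = sqrt(3)/4.
∫_0^3/2 (u')² dx = 4*π^2/3, so ||u'||_L² = 2*sqrt(3)*π/3.
Ratio ||u||_L² / ||u'||_L² = 3/(8*π).
Sharp Poincaré constant on H^1_0(0, 3/2) is C_P = L/π = 3/(2*π), achieved by sin(2*π/3·x).
This is the k = 4 harmonic; the ratio L/(kπ) is strictly less than C_P = L/π, consistent with the sharp inequality ||u||_L² ≤ C_P ||u'||_L².


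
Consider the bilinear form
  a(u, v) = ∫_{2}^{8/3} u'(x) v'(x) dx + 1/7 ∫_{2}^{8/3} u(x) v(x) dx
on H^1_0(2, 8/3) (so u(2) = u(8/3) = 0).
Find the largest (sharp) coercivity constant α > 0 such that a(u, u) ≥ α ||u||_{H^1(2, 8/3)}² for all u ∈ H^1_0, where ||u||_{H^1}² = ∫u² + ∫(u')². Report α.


α = (4 + 63*π^2)/(7*(4 + 9*π^2))

Coercivity of a(·,·) on H^1_0(2, 8/3) means a(u, u) ≥ α ||u||_{H^1}² for every u ∈ H^1_0.
The interval has length L = 2/3, and Poincaré/coercivity depend only on L. Here a(u, u) = ∫(u')² + (1/7)·∫u².
Here 0 < c = 1/7 < 1. The condition a(u,u) ≥ α||u||_{H^1}² reads (1−α)∫(u')² ≥ (α−c)∫u². Any admissible α is ≤ 1 (rapidly oscillating u have ∫u²/∫(u')² → 0), and α = 1 would force 0 ≥ (1−c)∫u², impossible since c < 1; so 1−α > 0. By the sharp Poincaré inequality on H^1_0 of an interval of length L, ∫(u')² ≥ (π/L)²∫u² with equality for the first sine mode sin(π(x−x₀)/L) (x₀ the left endpoint), so the inequality holds for all u iff (1−α)(π/L)² ≥ α − c, i.e. α ≤ ((π/L)² + c)/((π/L)² + 1) = (1 + c(L/π)²)/(1 + (L/π)²). With (π/L)² = 9*π^2/4 and c = 1/7, the largest admissible constant is α = ((π/L)² + c)/((π/L)² + 1).
Simplifying, α = (4 + 63*π^2)/(7*(4 + 9*π^2)).


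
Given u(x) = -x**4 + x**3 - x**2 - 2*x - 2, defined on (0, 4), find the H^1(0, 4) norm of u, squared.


||u||_{H^1}^2 = 15099872/315

The H^1 norm (squared) on an interval (0, L) is
  ||u||_{H^1}^2 = ∫_0^L u(x)^2 dx + ∫_0^L u'(x)^2 dx.
Compute u'(x) = -4*x**3 + 3*x**2 - 2*x - 2.
Then u(x)^2 = x**8 - 2*x**7 + 3*x**6 + 2*x**5 + x**4 + 8*x**2 + 8*x + 4 and u'(x)^2 = 16*x**6 - 24*x**5 + 25*x**4 + 4*x**3 - 8*x**2 + 8*x + 4.
Integrate each monomial from 0 to 4 using ∫_0^4 c·x^n dx = c·4^(n+1)/(n+1):
  ∫_0^4 u(x)^2 dx = ∫_0^4 (x^8 - 2*x^7 + 3*x^6 + 2*x^5 + x^4 + 8*x^2 + 8*x + 4) dx. Term by term:
    ∫_0^4 x^8 dx = 262144/9;  ∫_0^4 -2*x^7 dx = -16384;  ∫_0^4 3*x^6 dx = 49152/7;
    ∫_0^4 2*x^5 dx = 4096/3;  ∫_0^4 x^4 dx = 1024/5;  ∫_0^4 8*x^2 dx = 512/3;
    ∫_0^4 8*x dx = 64;  ∫_0^4 4 dx = 16.
  Sum: 262144/9 − 16384 + 49152/7 + 4096/3 + 1024/5 + 512/3 + 64 + 16 = 6799472/315.
  ∫_0^4 u'(x)^2 dx = ∫_0^4 (16*x^6 - 24*x^5 + 25*x^4 + 4*x^3 - 8*x^2 + 8*x + 4) dx. Term by term:
    ∫_0^4 16*x^6 dx = 262144/7;  ∫_0^4 -24*x^5 dx = -16384;  ∫_0^4 25*x^4 dx = 5120;
    ∫_0^4 4*x^3 dx = 256;  ∫_0^4 -8*x^2 dx = -512/3;  ∫_0^4 8*x dx = 64;
    ∫_0^4 4 dx = 16.
  Sum: 262144/7 − 16384 + 5120 + 256 − 512/3 + 64 + 16 = 553360/21.
Adding: ||u||_{H^1}^2 = 6799472/315 + 553360/21 = 15099872/315.


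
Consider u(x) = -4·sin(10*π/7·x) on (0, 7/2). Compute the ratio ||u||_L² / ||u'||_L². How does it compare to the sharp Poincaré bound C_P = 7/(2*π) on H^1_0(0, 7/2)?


||u||_L² / ||u'||_L² = 7/(10*π) < C_P = 7/(2*π).

u(x) = -4·sin(10*π/7·x), so u'(x) = -40*π*cos(10*π*x/7)/7.
Writing u(x) = A·sin(kπx/L) with A = -4 and k = 5, use ∫_0^L sin²(kπx/L) dx = L/2 and ∫_0^L cos²(kπx/L) dx = L/2.
u² = 16·sin²(10*π/7·x) and (u')² = 1600*π^2/49·cos²(10*π/7·x), and each of sin², cos² integrates to L/2 = 7/4 over (0, 7/2).
∫_0^7/2 u² dx = 28, so ||u||_L² = 2*sqrt(7).
∫_0^7/2 (u')² dx = 400*π^2/7, so ||u'||_L² = 20*sqrt(7)*π/7.
Ratio ||u||_L² / ||u'||_L² = 7/(10*π).
Sharp Poincaré constant on H^1_0(0, 7/2) is C_P = L/π = 7/(2*π), achieved by sin(2*π/7·x).
This is the k = 5 harmonic; the ratio L/(kπ) is strictly less than C_P = L/π, consistent with the sharp inequality ||u||_L² ≤ C_P ||u'||_L².


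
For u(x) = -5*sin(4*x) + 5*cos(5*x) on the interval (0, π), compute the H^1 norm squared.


||u||_{H^1(0,π)}^2 = 10400/9 + 1075*π/2

u'(x) = -25*sin(5*x) - 20*cos(4*x).
Expand u² and (u')² and integrate term by term on (0, π), using: for integers n ≥ 1, ∫_0^π sin²(nx) dx = ∫_0^π cos²(nx) dx = π/2; for n ≠ n', ∫_0^π sin(nx)sin(n'x) dx = ∫_0^π cos(nx)cos(n'x) dx = 0; and by product-to-sum, ∫_0^π sin(nx)cos(n'x) dx = ½∫_0^π [sin((n+n')x) + sin((n−n')x)] dx, which is 0 when n+n' is even and 2n/(n²−n'²) when n+n' is odd (it need not vanish on (0, π)).
  u² squared terms: (-5)²·∫sin(4x)² dx = 25·π/2 = 25*π/2;  (5)²·∫cos(5x)² dx = 25·π/2 = 25*π/2.
  u² cross terms: 2·(-5)·(5)·∫sin(4x)·cos(5x) dx = -50·(-8/9) = 400/9.
  So ∫_0^π u² dx = 25*π/2 + 25*π/2 + 400/9 = 400/9 + 25*π.
  (u')² squared terms: (-25)²·∫sin(5x)² dx = 625·π/2 = 625*π/2;  (-20)²·∫cos(4x)² dx = 400·π/2 = 200*π.
  (u')² cross terms: 2·(-25)·(-20)·∫sin(5x)·cos(4x) dx = 1000·(10/9) = 10000/9.
  So ∫_0^π (u')² dx = 625*π/2 + 200*π + 10000/9 = 10000/9 + 1025*π/2.
||u||_{H^1}^2 = (400/9 + 25*π) + (10000/9 + 1025*π/2) = 10400/9 + 1075*π/2.


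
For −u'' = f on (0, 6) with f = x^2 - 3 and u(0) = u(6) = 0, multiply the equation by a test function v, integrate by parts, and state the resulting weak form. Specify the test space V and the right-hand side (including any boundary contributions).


V = H^1_0(0, 6) (so v(0) = v(6) = 0); weak form: ∫_0^6 u'v' dx = ∫_0^6 (x^2 - 3) v dx for all v ∈ V.

Multiply both sides by a test function v and integrate from 0 to 6:
  ∫_0^6 −u''(x) v(x) dx = ∫_0^6 f(x) v(x) dx.
Integrate the LHS by parts once:
  ∫_0^6 −u'' v dx = −[u'(x) v(x)]_0^6 + ∫_0^6 u'(x) v'(x) dx.
Thus ∫_0^6 u'(x) v'(x) dx = ∫_0^6 f(x) v(x) dx + [u'(x) v(x)]_0^6.
Choose V so that boundary terms are either known or forced to vanish.
u is Dirichlet: u(0) = u(6) = 0. Let V = H^1_0(0, 6); then v(0) = v(6) = 0, and [u' v]_0^6 = 0.
Weak formulation: find u (satisfying any essential BC) such that ∫_0^6 u'(x) v'(x) dx = ∫_0^6 f v dx for all v ∈ V.
Substituting f(x) = x^2 - 3, the right-hand side is ∫_0^6 (x^2 - 3) v dx.


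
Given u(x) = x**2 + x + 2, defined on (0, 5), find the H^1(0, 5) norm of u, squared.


||u||_{H^1}^2 = 2875/2

The H^1 norm (squared) on an interval (0, L) is
  ||u||_{H^1}^2 = ∫_0^L u(x)^2 dx + ∫_0^L u'(x)^2 dx.
Compute u'(x) = 2*x + 1.
Then u(x)^2 = x**4 + 2*x**3 + 5*x**2 + 4*x + 4 and u'(x)^2 = 4*x**2 + 4*x + 1.
Integrate each monomial from 0 to 5 using ∫_0^5 c·x^n dx = c·5^(n+1)/(n+1):
  ∫_0^5 u(x)^2 dx = ∫_0^5 (x^4 + 2*x^3 + 5*x^2 + 4*x + 4) dx. Term by term:
    ∫_0^5 x^4 dx = 625;  ∫_0^5 2*x^3 dx = 625/2;  ∫_0^5 5*x^2 dx = 625/3;
    ∫_0^5 4*x dx = 50;  ∫_0^5 4 dx = 20.
  Sum: 625 + 625/2 + 625/3 + 50 + 20 = 7295/6.
  ∫_0^5 u'(x)^2 dx = ∫_0^5 (4*x^2 + 4*x + 1) dx. Term by term:
    ∫_0^5 4*x^2 dx = 500/3;  ∫_0^5 4*x dx = 50;  ∫_0^5 1 dx = 5.
  Sum: 500/3 + 50 + 5 = 665/3.
Adding: ||u||_{H^1}^2 = 7295/6 + 665/3 = 2875/2.


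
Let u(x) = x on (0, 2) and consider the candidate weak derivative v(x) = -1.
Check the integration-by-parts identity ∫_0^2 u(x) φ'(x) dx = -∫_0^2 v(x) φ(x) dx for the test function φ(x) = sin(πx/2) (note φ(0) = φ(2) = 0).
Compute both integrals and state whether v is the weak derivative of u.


LHS = -4/π, RHS = 4/π. No, v is not the weak derivative of u.

u(x) = x, classical derivative u'(x) = 1.
φ(x) = sin(πx/2), so φ'(x) = π*cos(π*x/2)/2.
Note φ(0) = φ(2) = 0, so the boundary term u·φ vanishes.
LHS = ∫_0^2 u(x) φ'(x) dx = ∫_0^2 (π*x*cos(π*x/2)/2) dx. Term by term:
  ∫_0^2 π*x*cos(π*x/2)/2 dx = -4/π.
So LHS = -4/π.
∫_0^2 v(x) φ(x) dx = ∫_0^2 (-sin(π*x/2)) dx. Term by term:
  ∫_0^2 -sin(π*x/2) dx = -4/π.
So RHS = -∫_0^2 v(x) φ(x) dx = 4/π.
LHS − RHS = -8/π ≠ 0, so the identity fails.
(For a valid weak derivative the identity must hold for EVERY test function, in particular this one. The failure shows v is NOT the weak derivative of u.)
Correct weak derivative would be u'(x) = 1.


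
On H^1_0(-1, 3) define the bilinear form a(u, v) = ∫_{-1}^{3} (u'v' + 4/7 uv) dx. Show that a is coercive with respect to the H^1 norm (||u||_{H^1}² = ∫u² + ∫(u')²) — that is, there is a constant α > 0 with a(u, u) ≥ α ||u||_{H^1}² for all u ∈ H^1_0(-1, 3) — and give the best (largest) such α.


α = (64/7 + π^2)/(π^2 + 16)

Coercivity of a(·,·) on H^1_0(-1, 3) means a(u, u) ≥ α ||u||_{H^1}² for every u ∈ H^1_0.
The interval has length L = 4, and Poincaré/coercivity depend only on L. Here a(u, u) = ∫(u')² + (4/7)·∫u².
Here 0 < c = 4/7 < 1. The condition a(u,u) ≥ α||u||_{H^1}² reads (1−α)∫(u')² ≥ (α−c)∫u². Any admissible α is ≤ 1 (rapidly oscillating u have ∫u²/∫(u')² → 0), and α = 1 would force 0 ≥ (1−c)∫u², impossible since c < 1; so 1−α > 0. By the sharp Poincaré inequality on H^1_0 of an interval of length L, ∫(u')² ≥ (π/L)²∫u² with equality for the first sine mode sin(π(x−x₀)/L) (x₀ the left endpoint), so the inequality holds for all u iff (1−α)(π/L)² ≥ α − c, i.e. α ≤ ((π/L)² + c)/((π/L)² + 1) = (1 + c(L/π)²)/(1 + (L/π)²). With (π/L)² = π^2/16 and c = 4/7, the largest admissible constant is α = ((π/L)² + c)/((π/L)² + 1).
Simplifying, α = (64/7 + π^2)/(π^2 + 16).


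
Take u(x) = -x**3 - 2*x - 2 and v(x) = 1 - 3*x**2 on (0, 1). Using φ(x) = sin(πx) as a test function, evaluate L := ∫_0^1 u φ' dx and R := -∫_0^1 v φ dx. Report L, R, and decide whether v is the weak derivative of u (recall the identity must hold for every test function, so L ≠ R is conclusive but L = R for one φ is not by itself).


LHS = -12/π^3 + 7/π, RHS = (-12 + π^2)/π^3. No, v is not the weak derivative of u.

u(x) = -x**3 - 2*x - 2, classical derivative u'(x) = -3*x**2 - 2.
φ(x) = sin(πx), so φ'(x) = π*cos(π*x).
Note φ(0) = φ(1) = 0, so the boundary term u·φ vanishes.
LHS = ∫_0^1 u(x) φ'(x) dx = ∫_0^1 (-π*x^3*cos(π*x) - 2*π*x*cos(π*x) - 2*π*cos(π*x)) dx. Term by term:
  ∫_0^1 -2*π*cos(π*x) dx = 0;  ∫_0^1 -π*x^3*cos(π*x) dx = -12/π^3 + 3/π;  ∫_0^1 -2*π*x*cos(π*x) dx = 4/π.
Sum: 0 + -12/π^3 + 3/π + 4/π = -12/π^3 + 7/π.
So LHS = -12/π^3 + 7/π.
∫_0^1 v(x) φ(x) dx = ∫_0^1 (-3*x^2*sin(π*x) + sin(π*x)) dx. Term by term:
  ∫_0^1 -3*x^2*sin(π*x) dx = -3/π + 12/π^3;  ∫_0^1 sin(π*x) dx = 2/π.
Sum: -3/π + 12/π^3 + 2/π = (12 - π^2)/π^3.
So RHS = -∫_0^1 v(x) φ(x) dx = (-12 + π^2)/π^3.
LHS − RHS = 6/π ≠ 0, so the identity fails.
(For a valid weak derivative the identity must hold for EVERY test function, in particular this one. The failure shows v is NOT the weak derivative of u.)
Correct weak derivative would be u'(x) = -3*x**2 - 2.


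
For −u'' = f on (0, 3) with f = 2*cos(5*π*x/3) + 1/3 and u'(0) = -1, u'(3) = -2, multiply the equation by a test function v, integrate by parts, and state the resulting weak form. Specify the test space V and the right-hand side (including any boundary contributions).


V = H^1(0, 3) (v unrestricted at boundary; u is determined up to an additive constant); weak form: ∫_0^3 u'v' dx = ∫_0^3 (2*cos(5*π*x/3) + 1/3) v dx − 2·v(3) + v(0) for all v ∈ V.

Multiply both sides by a test function v and integrate from 0 to 3:
  ∫_0^3 −u''(x) v(x) dx = ∫_0^3 f(x) v(x) dx.
Integrate the LHS by parts once:
  ∫_0^3 −u'' v dx = −[u'(x) v(x)]_0^3 + ∫_0^3 u'(x) v'(x) dx.
Thus ∫_0^3 u'(x) v'(x) dx = ∫_0^3 f(x) v(x) dx + [u'(x) v(x)]_0^3.
Choose V so that boundary terms are either known or forced to vanish.
u has inhomogeneous Neumann u'(0) = -1, u'(3) = -2. [u' v]_0^3 = (-2)·v(3) − (-1)·v(0) = − 2·v(3) + v(0). Take V = H^1(0, 3); boundary term becomes part of RHS.
Weak formulation: find u (satisfying any essential BC) such that ∫_0^3 u'(x) v'(x) dx = ∫_0^3 f v dx − 2·v(3) + v(0) for all v ∈ V (Neumann data are natural BCs: they enter the RHS as boundary terms).
Substituting f(x) = 2*cos(5*π*x/3) + 1/3, the right-hand side is ∫_0^3 (2*cos(5*π*x/3) + 1/3) v dx − 2·v(3) + v(0).
Compatibility check (pure Neumann): taking v ≡ 1 ∈ V gives 0 = ∫_0^3 f dx + (-2) − (-1), i.e. ∫_0^3 f dx must equal u'(0) − u'(3) = 1. Indeed ∫_0^3 (2*cos(5*π*x/3) + 1/3) dx = 1, so the data are compatible. The solution is then unique only up to an additive constant (fix it e.g. by requiring ∫_0^3 u dx = 0).


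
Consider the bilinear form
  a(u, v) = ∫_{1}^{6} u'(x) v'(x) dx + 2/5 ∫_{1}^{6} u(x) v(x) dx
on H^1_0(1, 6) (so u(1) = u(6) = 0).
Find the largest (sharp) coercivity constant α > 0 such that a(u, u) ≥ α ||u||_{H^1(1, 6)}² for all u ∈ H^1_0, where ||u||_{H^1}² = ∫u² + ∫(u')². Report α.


α = (π^2 + 10)/(π^2 + 25)

Coercivity of a(·,·) on H^1_0(1, 6) means a(u, u) ≥ α ||u||_{H^1}² for every u ∈ H^1_0.
The interval has length L = 5, and Poincaré/coercivity depend only on L. Here a(u, u) = ∫(u')² + (2/5)·∫u².
Here 0 < c = 2/5 < 1. The condition a(u,u) ≥ α||u||_{H^1}² reads (1−α)∫(u')² ≥ (α−c)∫u². Any admissible α is ≤ 1 (rapidly oscillating u have ∫u²/∫(u')² → 0), and α = 1 would force 0 ≥ (1−c)∫u², impossible since c < 1; so 1−α > 0. By the sharp Poincaré inequality on H^1_0 of an interval of length L, ∫(u')² ≥ (π/L)²∫u² with equality for the first sine mode sin(π(x−x₀)/L) (x₀ the left endpoint), so the inequality holds for all u iff (1−α)(π/L)² ≥ α − c, i.e. α ≤ ((π/L)² + c)/((π/L)² + 1) = (1 + c(L/π)²)/(1 + (L/π)²). With (π/L)² = π^2/25 and c = 2/5, the largest admissible constant is α = ((π/L)² + c)/((π/L)² + 1).
Simplifying, α = (π^2 + 10)/(π^2 + 25).


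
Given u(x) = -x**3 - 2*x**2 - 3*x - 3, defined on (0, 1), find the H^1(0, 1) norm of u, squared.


||u||_{H^1}^2 = 5071/70

The H^1 norm (squared) on an interval (0, L) is
  ||u||_{H^1}^2 = ∫_0^L u(x)^2 dx + ∫_0^L u'(x)^2 dx.
Compute u'(x) = -3*x**2 - 4*x - 3.
Then u(x)^2 = x**6 + 4*x**5 + 10*x**4 + 18*x**3 + 21*x**2 + 18*x + 9 and u'(x)^2 = 9*x**4 + 24*x**3 + 34*x**2 + 24*x + 9.
Integrate each monomial from 0 to 1 using ∫_0^1 c·x^n dx = c·1^(n+1)/(n+1):
  ∫_0^1 u(x)^2 dx = ∫_0^1 (x^6 + 4*x^5 + 10*x^4 + 18*x^3 + 21*x^2 + 18*x + 9) dx. Term by term:
    ∫_0^1 x^6 dx = 1/7;  ∫_0^1 4*x^5 dx = 2/3;  ∫_0^1 10*x^4 dx = 2;
    ∫_0^1 18*x^3 dx = 9/2;  ∫_0^1 21*x^2 dx = 7;  ∫_0^1 18*x dx = 9;
    ∫_0^1 9 dx = 9.
  Sum: 1/7 + 2/3 + 2 + 9/2 + 7 + 9 + 9 = 1357/42.
  ∫_0^1 u'(x)^2 dx = ∫_0^1 (9*x^4 + 24*x^3 + 34*x^2 + 24*x + 9) dx. Term by term:
    ∫_0^1 9*x^4 dx = 9/5;  ∫_0^1 24*x^3 dx = 6;  ∫_0^1 34*x^2 dx = 34/3;
    ∫_0^1 24*x dx = 12;  ∫_0^1 9 dx = 9.
  Sum: 9/5 + 6 + 34/3 + 12 + 9 = 602/15.
Adding: ||u||_{H^1}^2 = 1357/42 + 602/15 = 5071/70.


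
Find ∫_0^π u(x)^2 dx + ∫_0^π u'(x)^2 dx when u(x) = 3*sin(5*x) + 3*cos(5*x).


||u||_{H^1(0,π)}^2 = 234*π

u'(x) = -15*sin(5*x) + 15*cos(5*x).
Expand u² and (u')² and integrate term by term on (0, π), using: for integers n ≥ 1, ∫_0^π sin²(nx) dx = ∫_0^π cos²(nx) dx = π/2; for n ≠ n', ∫_0^π sin(nx)sin(n'x) dx = ∫_0^π cos(nx)cos(n'x) dx = 0; and by product-to-sum, ∫_0^π sin(nx)cos(n'x) dx = ½∫_0^π [sin((n+n')x) + sin((n−n')x)] dx, which is 0 when n+n' is even and 2n/(n²−n'²) when n+n' is odd (it need not vanish on (0, π)).
  u² squared terms: (3)²·∫cos(5x)² dx = 9·π/2 = 9*π/2;  (3)²·∫sin(5x)² dx = 9·π/2 = 9*π/2.
  u² cross terms: 2·(3)·(3)·∫cos(5x)·sin(5x) dx = 18·(0) = 0.
  So ∫_0^π u² dx = 9*π/2 + 9*π/2 + 0 = 9*π.
  (u')² squared terms: (-15)²·∫sin(5x)² dx = 225·π/2 = 225*π/2;  (15)²·∫cos(5x)² dx = 225·π/2 = 225*π/2.
  (u')² cross terms: 2·(-15)·(15)·∫sin(5x)·cos(5x) dx = -450·(0) = 0.
  So ∫_0^π (u')² dx = 225*π/2 + 225*π/2 + 0 = 225*π.
||u||_{H^1}^2 = (9*π) + (225*π) = 234*π.


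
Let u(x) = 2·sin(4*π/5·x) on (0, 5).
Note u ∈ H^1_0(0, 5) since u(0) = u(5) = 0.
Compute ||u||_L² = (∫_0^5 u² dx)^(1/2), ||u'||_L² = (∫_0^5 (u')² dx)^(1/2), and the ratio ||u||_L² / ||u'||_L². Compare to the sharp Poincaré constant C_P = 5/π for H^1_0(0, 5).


||u||_L² / ||u'||_L² = 5/(4*π) < C_P = 5/π.

u(x) = 2·sin(4*π/5·x), so u'(x) = 8*π*cos(4*π*x/5)/5.
Writing u(x) = A·sin(kπx/L) with A = 2 and k = 4, use ∫_0^L sin²(kπx/L) dx = L/2 and ∫_0^L cos²(kπx/L) dx = L/2.
u² = 4·sin²(4*π/5·x) and (u')² = 64*π^2/25·cos²(4*π/5·x), and each of sin², cos² integrates to L/2 = 5/2 over (0, 5).
∫_0^5 u² dx = 10, so ||u||_L² = sqrt(10).
∫_0^5 (u')² dx = 32*π^2/5, so ||u'||_L² = 4*sqrt(10)*π/5.
Ratio ||u||_L² / ||u'||_L² = 5/(4*π).
Sharp Poincaré constant on H^1_0(0, 5) is C_P = L/π = 5/π, achieved by sin(π/5·x).
This is the k = 4 harmonic; the ratio L/(kπ) is strictly less than C_P = L/π, consistent with the sharp inequality ||u||_L² ≤ C_P ||u'||_L².


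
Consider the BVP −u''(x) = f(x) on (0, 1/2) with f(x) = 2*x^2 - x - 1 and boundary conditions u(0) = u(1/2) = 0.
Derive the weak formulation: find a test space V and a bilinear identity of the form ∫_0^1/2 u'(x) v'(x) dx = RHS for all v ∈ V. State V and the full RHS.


V = H^1_0(0, 1/2) (so v(0) = v(1/2) = 0); weak form: ∫_0^1/2 u'v' dx = ∫_0^1/2 (2*x^2 - x - 1) v dx for all v ∈ V.

Multiply both sides by a test function v and integrate from 0 to 1/2:
  ∫_0^1/2 −u''(x) v(x) dx = ∫_0^1/2 f(x) v(x) dx.
Integrate the LHS by parts once:
  ∫_0^1/2 −u'' v dx = −[u'(x) v(x)]_0^1/2 + ∫_0^1/2 u'(x) v'(x) dx.
Thus ∫_0^1/2 u'(x) v'(x) dx = ∫_0^1/2 f(x) v(x) dx + [u'(x) v(x)]_0^1/2.
Choose V so that boundary terms are either known or forced to vanish.
u is Dirichlet: u(0) = u(1/2) = 0. Let V = H^1_0(0, 1/2); then v(0) = v(1/2) = 0, and [u' v]_0^1/2 = 0.
Weak formulation: find u (satisfying any essential BC) such that ∫_0^1/2 u'(x) v'(x) dx = ∫_0^1/2 f v dx for all v ∈ V.
Substituting f(x) = 2*x^2 - x - 1, the right-hand side is ∫_0^1/2 (2*x^2 - x - 1) v dx.


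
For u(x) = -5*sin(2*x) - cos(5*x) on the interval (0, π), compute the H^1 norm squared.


||u||_{H^1(0,π)}^2 = -1040/21 + 151*π/2

u'(x) = 5*sin(5*x) - 10*cos(2*x).
Expand u² and (u')² and integrate term by term on (0, π), using: for integers n ≥ 1, ∫_0^π sin²(nx) dx = ∫_0^π cos²(nx) dx = π/2; for n ≠ n', ∫_0^π sin(nx)sin(n'x) dx = ∫_0^π cos(nx)cos(n'x) dx = 0; and by product-to-sum, ∫_0^π sin(nx)cos(n'x) dx = ½∫_0^π [sin((n+n')x) + sin((n−n')x)] dx, which is 0 when n+n' is even and 2n/(n²−n'²) when n+n' is odd (it need not vanish on (0, π)).
  u² squared terms: (-1)²·∫cos(5x)² dx = 1·π/2 = π/2;  (-5)²·∫sin(2x)² dx = 25·π/2 = 25*π/2.
  u² cross terms: 2·(-1)·(-5)·∫cos(5x)·sin(2x) dx = 10·(-4/21) = -40/21.
  So ∫_0^π u² dx = π/2 + 25*π/2 − 40/21 = -40/21 + 13*π.
  (u')² squared terms: (-10)²·∫cos(2x)² dx = 100·π/2 = 50*π;  (5)²·∫sin(5x)² dx = 25·π/2 = 25*π/2.
  (u')² cross terms: 2·(-10)·(5)·∫cos(2x)·sin(5x) dx = -100·(10/21) = -1000/21.
  So ∫_0^π (u')² dx = 50*π + 25*π/2 − 1000/21 = -1000/21 + 125*π/2.
||u||_{H^1}^2 = (-40/21 + 13*π) + (-1000/21 + 125*π/2) = -1040/21 + 151*π/2.


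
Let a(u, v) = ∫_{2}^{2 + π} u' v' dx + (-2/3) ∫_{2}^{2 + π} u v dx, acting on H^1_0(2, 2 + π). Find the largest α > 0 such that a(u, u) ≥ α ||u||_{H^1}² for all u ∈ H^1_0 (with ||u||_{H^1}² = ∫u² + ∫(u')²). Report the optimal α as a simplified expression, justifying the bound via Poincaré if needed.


α = 1/6

Coercivity of a(·,·) on H^1_0(2, 2 + π) means a(u, u) ≥ α ||u||_{H^1}² for every u ∈ H^1_0.
The interval has length L = π, and Poincaré/coercivity depend only on L. Here a(u, u) = ∫(u')² + (-2/3)·∫u².
Here c = -2/3 < 0 with |c| < (π/L)² = 1, so coercivity still holds. The condition a(u,u) ≥ α||u||_{H^1}² reads (1−α)∫(u')² ≥ (α−c)∫u². Any admissible α is ≤ 1 (rapidly oscillating u have ∫u²/∫(u')² → 0), and α = 1 would force 0 ≥ (1−c)∫u², impossible since c < 1; so 1−α > 0. By the sharp Poincaré inequality on H^1_0 of an interval of length L, ∫(u')² ≥ (π/L)²∫u² with equality for the first sine mode sin(π(x−x₀)/L) (x₀ the left endpoint), so the inequality holds for all u iff (1−α)(π/L)² ≥ α − c, i.e. α ≤ ((π/L)² + c)/((π/L)² + 1) = (1 + c(L/π)²)/(1 + (L/π)²). (Direct route, valid since c ≤ 0: Poincaré gives c∫u² ≥ c(L/π)²∫(u')², so a(u,u) ≥ (1 + c(L/π)²)∫(u')², while ||u||_{H^1}² ≤ (1 + (L/π)²)∫(u')²; dividing yields the same α.) With (π/L)² = 1 and c = -2/3, the largest admissible constant is α = ((π/L)² + c)/((π/L)² + 1).
Simplifying, α = 1/6.


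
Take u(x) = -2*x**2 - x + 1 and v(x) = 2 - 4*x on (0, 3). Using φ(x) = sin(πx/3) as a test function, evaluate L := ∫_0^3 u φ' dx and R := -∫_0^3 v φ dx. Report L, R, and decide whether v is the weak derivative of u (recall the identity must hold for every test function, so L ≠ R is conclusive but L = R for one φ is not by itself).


LHS = 42/π, RHS = 24/π. No, v is not the weak derivative of u.

u(x) = -2*x**2 - x + 1, classical derivative u'(x) = -4*x - 1.
φ(x) = sin(πx/3), so φ'(x) = π*cos(π*x/3)/3.
Note φ(0) = φ(3) = 0, so the boundary term u·φ vanishes.
LHS = ∫_0^3 u(x) φ'(x) dx = ∫_0^3 (-2*π*x^2*cos(π*x/3)/3 - π*x*cos(π*x/3)/3 + π*cos(π*x/3)/3) dx. Term by term:
  ∫_0^3 π*cos(π*x/3)/3 dx = 0;  ∫_0^3 -2*π*x^2*cos(π*x/3)/3 dx = 36/π;  ∫_0^3 -π*x*cos(π*x/3)/3 dx = 6/π.
Sum: 0 + 36/π + 6/π = 42/π.
So LHS = 42/π.
∫_0^3 v(x) φ(x) dx = ∫_0^3 (-4*x*sin(π*x/3) + 2*sin(π*x/3)) dx. Term by term:
  ∫_0^3 2*sin(π*x/3) dx = 12/π;  ∫_0^3 -4*x*sin(π*x/3) dx = -36/π.
Sum: 12/π − 36/π = -24/π.
So RHS = -∫_0^3 v(x) φ(x) dx = 24/π.
LHS − RHS = 18/π ≠ 0, so the identity fails.
(For a valid weak derivative the identity must hold for EVERY test function, in particular this one. The failure shows v is NOT the weak derivative of u.)
Correct weak derivative would be u'(x) = -4*x - 1.


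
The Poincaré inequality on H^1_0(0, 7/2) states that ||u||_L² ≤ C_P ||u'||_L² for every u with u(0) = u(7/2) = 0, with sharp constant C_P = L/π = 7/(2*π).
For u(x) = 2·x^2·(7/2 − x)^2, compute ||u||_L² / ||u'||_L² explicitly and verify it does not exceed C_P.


||u||_L² / ||u'||_L² = 7*sqrt(3)/12 < C_P = 7/(2*π).

u(x) = 2·x^2·(7/2 − x)^2, so u'(x) = x*(2*x - 7)*(4*x - 7).
u(x) = 2·x^2·(7/2 − x)^2 vanishes at x = 0 and x = 7/2, so u ∈ H^1_0(0, 7/2). Differentiate via the product rule and integrate the resulting polynomials term by term.
  ∫_0^7/2 u² dx = ∫_0^7/2 (4*x^8 - 56*x^7 + 294*x^6 - 686*x^5 + 2401*x^4/4) dx. Term by term:
    ∫_0^7/2 4*x^8 dx = 40353607/1152;  ∫_0^7/2 -56*x^7 dx = -40353607/256;  ∫_0^7/2 294*x^6 dx = 17294403/64;
    ∫_0^7/2 -686*x^5 dx = -40353607/192;  ∫_0^7/2 2401*x^4/4 dx = 40353607/640.
  Sum: 40353607/1152 − 40353607/256 + 17294403/64 − 40353607/192 + 40353607/640 = 5764801/11520.
  ∫_0^7/2 (u')² dx = ∫_0^7/2 (64*x^6 - 672*x^5 + 2548*x^4 - 4116*x^3 + 2401*x^2) dx. Term by term:
    ∫_0^7/2 64*x^6 dx = 117649/2;  ∫_0^7/2 -672*x^5 dx = -823543/4;  ∫_0^7/2 2548*x^4 dx = 10706059/40;
    ∫_0^7/2 -4116*x^3 dx = -2470629/16;  ∫_0^7/2 2401*x^2 dx = 823543/24.
  Sum: 117649/2 − 823543/4 + 10706059/40 − 2470629/16 + 823543/24 = 117649/240.
∫_0^7/2 u² dx = 5764801/11520, so ||u||_L² = 2401*sqrt(5)/240.
∫_0^7/2 (u')² dx = 117649/240, so ||u'||_L² = 343*sqrt(15)/60.
Ratio ||u||_L² / ||u'||_L² = 7*sqrt(3)/12.
Sharp Poincaré constant on H^1_0(0, 7/2) is C_P = L/π = 7/(2*π), achieved by sin(2*π/7·x).
A polynomial bump cannot attain the sharp Poincaré constant (only the first sine eigenfunction does), so the ratio is strictly less than C_P, consistent with ||u||_L² ≤ C_P ||u'||_L².


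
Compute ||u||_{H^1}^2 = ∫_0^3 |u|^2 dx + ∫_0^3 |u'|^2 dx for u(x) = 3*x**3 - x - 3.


||u||_{H^1}^2 = 83949/14

The H^1 norm (squared) on an interval (0, L) is
  ||u||_{H^1}^2 = ∫_0^L u(x)^2 dx + ∫_0^L u'(x)^2 dx.
Compute u'(x) = 9*x**2 - 1.
Then u(x)^2 = 9*x**6 - 6*x**4 - 18*x**3 + x**2 + 6*x + 9 and u'(x)^2 = 81*x**4 - 18*x**2 + 1.
Integrate each monomial from 0 to 3 using ∫_0^3 c·x^n dx = c·3^(n+1)/(n+1):
  ∫_0^3 u(x)^2 dx = ∫_0^3 (9*x^6 - 6*x^4 - 18*x^3 + x^2 + 6*x + 9) dx. Term by term:
    ∫_0^3 9*x^6 dx = 19683/7;  ∫_0^3 -6*x^4 dx = -1458/5;  ∫_0^3 -18*x^3 dx = -729/2;
    ∫_0^3 x^2 dx = 9;  ∫_0^3 6*x dx = 27;  ∫_0^3 9 dx = 27.
  Sum: 19683/7 − 1458/5 − 729/2 + 9 + 27 + 27 = 155313/70.
  ∫_0^3 u'(x)^2 dx = ∫_0^3 (81*x^4 - 18*x^2 + 1) dx. Term by term:
    ∫_0^3 81*x^4 dx = 19683/5;  ∫_0^3 -18*x^2 dx = -162;  ∫_0^3 1 dx = 3.
  Sum: 19683/5 − 162 + 3 = 18888/5.
Adding: ||u||_{H^1}^2 = 155313/70 + 18888/5 = 83949/14.


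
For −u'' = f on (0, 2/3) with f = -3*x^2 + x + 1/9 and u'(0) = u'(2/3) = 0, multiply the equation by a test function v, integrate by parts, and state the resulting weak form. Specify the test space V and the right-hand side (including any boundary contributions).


V = H^1(0, 2/3) (no boundary constraint on v; u is determined up to an additive constant); weak form: ∫_0^2/3 u'v' dx = ∫_0^2/3 (-3*x^2 + x + 1/9) v dx for all v ∈ V.

Multiply both sides by a test function v and integrate from 0 to 2/3:
  ∫_0^2/3 −u''(x) v(x) dx = ∫_0^2/3 f(x) v(x) dx.
Integrate the LHS by parts once:
  ∫_0^2/3 −u'' v dx = −[u'(x) v(x)]_0^2/3 + ∫_0^2/3 u'(x) v'(x) dx.
Thus ∫_0^2/3 u'(x) v'(x) dx = ∫_0^2/3 f(x) v(x) dx + [u'(x) v(x)]_0^2/3.
Choose V so that boundary terms are either known or forced to vanish.
u has homogeneous Neumann: u'(0) = u'(2/3) = 0. So [u' v]_0^2/3 = 0·v(2/3) − 0·v(0) = 0 for any v; take V = H^1(0, 2/3).
Weak formulation: find u (satisfying any essential BC) such that ∫_0^2/3 u'(x) v'(x) dx = ∫_0^2/3 f v dx for all v ∈ V (homogeneous Neumann, so boundary terms vanish).
Substituting f(x) = -3*x^2 + x + 1/9, the right-hand side is ∫_0^2/3 (-3*x^2 + x + 1/9) v dx.
Compatibility check (pure Neumann): taking v ≡ 1 ∈ V gives 0 = ∫_0^2/3 f dx + (0) − (0), i.e. ∫_0^2/3 f dx must equal u'(0) − u'(2/3) = 0. Indeed ∫_0^2/3 (-3*x^2 + x + 1/9) dx = 0, so the data are compatible. The solution is then unique only up to an additive constant (fix it e.g. by requiring ∫_0^2/3 u dx = 0).


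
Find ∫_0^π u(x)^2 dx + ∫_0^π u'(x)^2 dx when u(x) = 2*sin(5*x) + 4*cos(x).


||u||_{H^1(0,π)}^2 = 68*π

u'(x) = -4*sin(x) + 10*cos(5*x).
Expand u² and (u')² and integrate term by term on (0, π), using: for integers n ≥ 1, ∫_0^π sin²(nx) dx = ∫_0^π cos²(nx) dx = π/2; for n ≠ n', ∫_0^π sin(nx)sin(n'x) dx = ∫_0^π cos(nx)cos(n'x) dx = 0; and by product-to-sum, ∫_0^π sin(nx)cos(n'x) dx = ½∫_0^π [sin((n+n')x) + sin((n−n')x)] dx, which is 0 when n+n' is even and 2n/(n²−n'²) when n+n' is odd (it need not vanish on (0, π)).
  u² squared terms: (2)²·∫sin(5x)² dx = 4·π/2 = 2*π;  (4)²·∫cos(x)² dx = 16·π/2 = 8*π.
  u² cross terms: 2·(2)·(4)·∫sin(5x)·cos(x) dx = 16·(0) = 0.
  So ∫_0^π u² dx = 2*π + 8*π + 0 = 10*π.
  (u')² squared terms: (-4)²·∫sin(x)² dx = 16·π/2 = 8*π;  (10)²·∫cos(5x)² dx = 100·π/2 = 50*π.
  (u')² cross terms: 2·(-4)·(10)·∫sin(x)·cos(5x) dx = -80·(0) = 0.
  So ∫_0^π (u')² dx = 8*π + 50*π + 0 = 58*π.
||u||_{H^1}^2 = (10*π) + (58*π) = 68*π.


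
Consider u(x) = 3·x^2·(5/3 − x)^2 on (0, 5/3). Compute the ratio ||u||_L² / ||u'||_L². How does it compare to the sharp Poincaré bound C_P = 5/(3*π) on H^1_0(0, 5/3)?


||u||_L² / ||u'||_L² = 5*sqrt(3)/18 < C_P = 5/(3*π).

u(x) = 3·x^2·(5/3 − x)^2, so u'(x) = 2*x*(3*x - 5)*(6*x - 5)/3.
u(x) = 3·x^2·(5/3 − x)^2 vanishes at x = 0 and x = 5/3, so u ∈ H^1_0(0, 5/3). Differentiate via the product rule and integrate the resulting polynomials term by term.
  ∫_0^5/3 u² dx = ∫_0^5/3 (9*x^8 - 60*x^7 + 150*x^6 - 500*x^5/3 + 625*x^4/9) dx. Term by term:
    ∫_0^5/3 9*x^8 dx = 1953125/19683;  ∫_0^5/3 -60*x^7 dx = -1953125/4374;  ∫_0^5/3 150*x^6 dx = 3906250/5103;
    ∫_0^5/3 -500*x^5/3 dx = -3906250/6561;  ∫_0^5/3 625*x^4/9 dx = 390625/2187.
  Sum: 1953125/19683 − 1953125/4374 + 3906250/5103 − 3906250/6561 + 390625/2187 = 390625/275562.
  ∫_0^5/3 (u')² dx = ∫_0^5/3 (144*x^6 - 720*x^5 + 1300*x^4 - 1000*x^3 + 2500*x^2/9) dx. Term by term:
    ∫_0^5/3 144*x^6 dx = 1250000/1701;  ∫_0^5/3 -720*x^5 dx = -625000/243;  ∫_0^5/3 1300*x^4 dx = 812500/243;
    ∫_0^5/3 -1000*x^3 dx = -156250/81;  ∫_0^5/3 2500*x^2/9 dx = 312500/729.
  Sum: 1250000/1701 − 625000/243 + 812500/243 − 156250/81 + 312500/729 = 31250/5103.
∫_0^5/3 u² dx = 390625/275562, so ||u||_L² = 625*sqrt(42)/3402.
∫_0^5/3 (u')² dx = 31250/5103, so ||u'||_L² = 125*sqrt(14)/189.
Ratio ||u||_L² / ||u'||_L² = 5*sqrt(3)/18.
Sharp Poincaré constant on H^1_0(0, 5/3) is C_P = L/π = 5/(3*π), achieved by sin(3*π/5·x).
A polynomial bump cannot attain the sharp Poincaré constant (only the first sine eigenfunction does), so the ratio is strictly less than C_P, consistent with ||u||_L² ≤ C_P ||u'||_L².


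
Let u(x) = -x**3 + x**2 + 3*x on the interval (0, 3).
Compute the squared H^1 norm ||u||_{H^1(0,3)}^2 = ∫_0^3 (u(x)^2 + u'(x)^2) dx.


||u||_{H^1}^2 = 12483/70

The H^1 norm (squared) on an interval (0, L) is
  ||u||_{H^1}^2 = ∫_0^L u(x)^2 dx + ∫_0^L u'(x)^2 dx.
Compute u'(x) = -3*x**2 + 2*x + 3.
Then u(x)^2 = x**6 - 2*x**5 - 5*x**4 + 6*x**3 + 9*x**2 and u'(x)^2 = 9*x**4 - 12*x**3 - 14*x**2 + 12*x + 9.
Integrate each monomial from 0 to 3 using ∫_0^3 c·x^n dx = c·3^(n+1)/(n+1):
  ∫_0^3 u(x)^2 dx = ∫_0^3 (x^6 - 2*x^5 - 5*x^4 + 6*x^3 + 9*x^2) dx. Term by term:
    ∫_0^3 x^6 dx = 2187/7;  ∫_0^3 -2*x^5 dx = -243;  ∫_0^3 -5*x^4 dx = -243;
    ∫_0^3 6*x^3 dx = 243/2;  ∫_0^3 9*x^2 dx = 81.
  Sum: 2187/7 − 243 − 243 + 243/2 + 81 = 405/14.
  ∫_0^3 u'(x)^2 dx = ∫_0^3 (9*x^4 - 12*x^3 - 14*x^2 + 12*x + 9) dx. Term by term:
    ∫_0^3 9*x^4 dx = 2187/5;  ∫_0^3 -12*x^3 dx = -243;  ∫_0^3 -14*x^2 dx = -126;
    ∫_0^3 12*x dx = 54;  ∫_0^3 9 dx = 27.
  Sum: 2187/5 − 243 − 126 + 54 + 27 = 747/5.
Adding: ||u||_{H^1}^2 = 405/14 + 747/5 = 12483/70.


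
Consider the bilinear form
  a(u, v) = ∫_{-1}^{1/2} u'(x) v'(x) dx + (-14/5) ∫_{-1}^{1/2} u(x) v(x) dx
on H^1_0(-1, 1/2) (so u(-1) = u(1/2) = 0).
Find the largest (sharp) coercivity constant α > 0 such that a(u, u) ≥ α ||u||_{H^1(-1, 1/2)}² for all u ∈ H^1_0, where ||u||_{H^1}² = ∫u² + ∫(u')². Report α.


α = 2*(-63 + 10*π^2)/(5*(9 + 4*π^2))

Coercivity of a(·,·) on H^1_0(-1, 1/2) means a(u, u) ≥ α ||u||_{H^1}² for every u ∈ H^1_0.
The interval has length L = 3/2, and Poincaré/coercivity depend only on L. Here a(u, u) = ∫(u')² + (-14/5)·∫u².
Here c = -14/5 < 0 with |c| < (π/L)² = 4*π^2/9, so coercivity still holds. The condition a(u,u) ≥ α||u||_{H^1}² reads (1−α)∫(u')² ≥ (α−c)∫u². Any admissible α is ≤ 1 (rapidly oscillating u have ∫u²/∫(u')² → 0), and α = 1 would force 0 ≥ (1−c)∫u², impossible since c < 1; so 1−α > 0. By the sharp Poincaré inequality on H^1_0 of an interval of length L, ∫(u')² ≥ (π/L)²∫u² with equality for the first sine mode sin(π(x−x₀)/L) (x₀ the left endpoint), so the inequality holds for all u iff (1−α)(π/L)² ≥ α − c, i.e. α ≤ ((π/L)² + c)/((π/L)² + 1) = (1 + c(L/π)²)/(1 + (L/π)²). (Direct route, valid since c ≤ 0: Poincaré gives c∫u² ≥ c(L/π)²∫(u')², so a(u,u) ≥ (1 + c(L/π)²)∫(u')², while ||u||_{H^1}² ≤ (1 + (L/π)²)∫(u')²; dividing yields the same α.) With (π/L)² = 4*π^2/9 and c = -14/5, the largest admissible constant is α = ((π/L)² + c)/((π/L)² + 1).
Simplifying, α = 2*(-63 + 10*π^2)/(5*(9 + 4*π^2)).


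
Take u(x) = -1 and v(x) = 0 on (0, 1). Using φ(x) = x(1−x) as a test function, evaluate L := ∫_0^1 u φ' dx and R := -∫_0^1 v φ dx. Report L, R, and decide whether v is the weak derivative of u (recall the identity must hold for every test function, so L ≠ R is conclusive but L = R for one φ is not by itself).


LHS = 0, RHS = 0. Yes, v = u' weakly.

u(x) = -1, classical derivative u'(x) = 0.
φ(x) = x(1−x), so φ'(x) = 1 - 2*x.
Note φ(0) = φ(1) = 0, so the boundary term u·φ vanishes.
LHS = ∫_0^1 u(x) φ'(x) dx = ∫_0^1 (2*x - 1) dx. Term by term:
  ∫_0^1 2*x dx = 1;  ∫_0^1 -1 dx = -1.
Sum: 1 − 1 = 0.
So LHS = 0.
∫_0^1 v(x) φ(x) dx = ∫_0^1 (0) dx. Term by term:
  ∫_0^1 0 dx = 0.
So RHS = -∫_0^1 v(x) φ(x) dx = 0.
LHS = RHS, so the identity holds for this test φ.
Moreover u is smooth here and v(x) = u'(x) = 0 pointwise, so the identity holds for every test function. Hence v is the weak derivative of u.


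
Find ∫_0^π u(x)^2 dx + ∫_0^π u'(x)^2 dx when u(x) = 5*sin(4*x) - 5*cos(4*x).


||u||_{H^1(0,π)}^2 = 425*π

u'(x) = 20*sin(4*x) + 20*cos(4*x).
Expand u² and (u')² and integrate term by term on (0, π), using: for integers n ≥ 1, ∫_0^π sin²(nx) dx = ∫_0^π cos²(nx) dx = π/2; for n ≠ n', ∫_0^π sin(nx)sin(n'x) dx = ∫_0^π cos(nx)cos(n'x) dx = 0; and by product-to-sum, ∫_0^π sin(nx)cos(n'x) dx = ½∫_0^π [sin((n+n')x) + sin((n−n')x)] dx, which is 0 when n+n' is even and 2n/(n²−n'²) when n+n' is odd (it need not vanish on (0, π)).
  u² squared terms: (-5)²·∫cos(4x)² dx = 25·π/2 = 25*π/2;  (5)²·∫sin(4x)² dx = 25·π/2 = 25*π/2.
  u² cross terms: 2·(-5)·(5)·∫cos(4x)·sin(4x) dx = -50·(0) = 0.
  So ∫_0^π u² dx = 25*π/2 + 25*π/2 + 0 = 25*π.
  (u')² squared terms: (20)²·∫cos(4x)² dx = 400·π/2 = 200*π;  (20)²·∫sin(4x)² dx = 400·π/2 = 200*π.
  (u')² cross terms: 2·(20)·(20)·∫cos(4x)·sin(4x) dx = 800·(0) = 0.
  So ∫_0^π (u')² dx = 200*π + 200*π + 0 = 400*π.
||u||_{H^1}^2 = (25*π) + (400*π) = 425*π.
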